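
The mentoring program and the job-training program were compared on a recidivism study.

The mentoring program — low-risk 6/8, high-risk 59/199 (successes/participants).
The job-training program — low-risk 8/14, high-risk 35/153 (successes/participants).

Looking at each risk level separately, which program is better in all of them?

the mentoring program

Low-risk: the mentoring program 6/8 = 75.0%, the job-training program 8/14 = 57.1% → the mentoring program
High-risk: the mentoring program 59/199 = 29.6%, the job-training program 35/153 = 22.9% → the mentoring program
The mentoring program has the higher rate in both groups.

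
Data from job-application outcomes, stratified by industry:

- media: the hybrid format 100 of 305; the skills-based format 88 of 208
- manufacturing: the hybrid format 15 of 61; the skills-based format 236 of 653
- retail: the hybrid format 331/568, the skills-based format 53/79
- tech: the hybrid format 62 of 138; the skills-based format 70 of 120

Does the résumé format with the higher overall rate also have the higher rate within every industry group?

Media: the hybrid format 100/305 = 32.8%, the skills-based format 88/208 = 42.3% → the skills-based format
Manufacturing: the hybrid format 15/61 = 24.6%, the skills-based format 236/653 = 36.1% → the skills-based format
Retail: the hybrid format 331/568 = 58.3%, the skills-based format 53/79 = 67.1% → the skills-based format
Tech: the hybrid format 62/138 = 44.9%, the skills-based format 70/120 = 58.3% → the skills-based format
Overall: the hybrid format 508/1072 = 47.4%, the skills-based format 447/1060 = 42.2% → the hybrid format
The skills-based format wins each industry group but the hybrid format wins overall — the comparison reverses. The skills-based format's applications skew toward manufacturing, which has a lower base rate.

No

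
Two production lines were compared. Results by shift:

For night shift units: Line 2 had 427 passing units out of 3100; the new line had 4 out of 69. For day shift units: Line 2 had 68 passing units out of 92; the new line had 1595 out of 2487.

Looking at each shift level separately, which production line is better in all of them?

Line 2

Night shift: Line 2 427/3100 = 13.8%, the new line 4/69 = 5.8% → Line 2
Day shift: Line 2 68/92 = 73.9%, the new line 1595/2487 = 64.1% → Line 2
Line 2 has the higher rate in both groups.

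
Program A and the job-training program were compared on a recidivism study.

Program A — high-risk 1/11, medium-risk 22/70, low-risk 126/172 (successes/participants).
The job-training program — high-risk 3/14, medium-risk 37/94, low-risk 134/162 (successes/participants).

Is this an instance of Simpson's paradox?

No

High-risk: Program A 1/11 = 9.1%, the job-training program 3/14 = 21.4% → the job-training program
Medium-risk: Program A 22/70 = 31.4%, the job-training program 37/94 = 39.4% → the job-training program
Low-risk: Program A 126/172 = 73.3%, the job-training program 134/162 = 82.7% → the job-training program
Overall: Program A 149/253 = 58.9%, the job-training program 174/270 = 64.4% → the job-training program
The job-training program wins overall and in every risk group — no reversal.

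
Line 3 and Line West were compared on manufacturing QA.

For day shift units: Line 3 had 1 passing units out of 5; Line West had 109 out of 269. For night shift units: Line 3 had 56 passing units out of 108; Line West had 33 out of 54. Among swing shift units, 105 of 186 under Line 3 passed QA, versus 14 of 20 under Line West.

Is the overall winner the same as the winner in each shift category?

Day shift: Line 3 1/5 = 20.0%, Line West 109/269 = 40.5% → Line West
Night shift: Line 3 56/108 = 51.9%, Line West 33/54 = 61.1% → Line West
Swing shift: Line 3 105/186 = 56.5%, Line West 14/20 = 70.0% → Line West
Overall: Line 3 162/299 = 54.2%, Line West 156/343 = 45.5% → Line 3
Line West wins each shift group but Line 3 wins overall — the comparison reverses. Line West's units skew toward day shift, which has a lower base rate.

No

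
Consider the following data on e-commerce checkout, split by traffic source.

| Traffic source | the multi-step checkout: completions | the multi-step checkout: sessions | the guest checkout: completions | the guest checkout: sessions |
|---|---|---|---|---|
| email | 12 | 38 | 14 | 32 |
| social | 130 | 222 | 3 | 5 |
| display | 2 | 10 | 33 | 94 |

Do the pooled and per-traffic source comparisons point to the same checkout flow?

Email: the multi-step checkout 12/38 = 31.6%, the guest checkout 14/32 = 43.8% → the guest checkout
Social: the multi-step checkout 130/222 = 58.6%, the guest checkout 3/5 = 60.0% → the guest checkout
Display: the multi-step checkout 2/10 = 20.0%, the guest checkout 33/94 = 35.1% → the guest checkout
Overall: the multi-step checkout 144/270 = 53.3%, the guest checkout 50/131 = 38.2% → the multi-step checkout
The guest checkout wins each traffic group but the multi-step checkout wins overall — the comparison reverses. The guest checkout's sessions skew toward display, which has a lower base rate.

No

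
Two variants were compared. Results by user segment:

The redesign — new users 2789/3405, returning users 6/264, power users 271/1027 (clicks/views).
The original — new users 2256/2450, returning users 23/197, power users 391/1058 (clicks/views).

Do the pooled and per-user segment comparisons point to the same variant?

New users: the redesign 2789/3405 = 81.9%, the original 2256/2450 = 92.1% → the original
Returning users: the redesign 6/264 = 2.3%, the original 23/197 = 11.7% → the original
Power users: the redesign 271/1027 = 26.4%, the original 391/1058 = 37.0% → the original
Overall: the redesign 3066/4696 = 65.3%, the original 2670/3705 = 72.1% → the original
The original wins overall and in every user group — no reversal.

Yes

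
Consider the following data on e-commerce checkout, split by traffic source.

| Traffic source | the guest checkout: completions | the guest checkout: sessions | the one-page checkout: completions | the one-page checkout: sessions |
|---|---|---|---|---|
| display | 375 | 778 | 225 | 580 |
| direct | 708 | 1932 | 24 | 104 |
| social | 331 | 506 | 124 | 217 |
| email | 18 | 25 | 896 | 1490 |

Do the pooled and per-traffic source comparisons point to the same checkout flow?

No

Display: the guest checkout 375/778 = 48.2%, the one-page checkout 225/580 = 38.8% → the guest checkout
Direct: the guest checkout 708/1932 = 36.6%, the one-page checkout 24/104 = 23.1% → the guest checkout
Social: the guest checkout 331/506 = 65.4%, the one-page checkout 124/217 = 57.1% → the guest checkout
Email: the guest checkout 18/25 = 72.0%, the one-page checkout 896/1490 = 60.1% → the guest checkout
Overall: the guest checkout 1432/3241 = 44.2%, the one-page checkout 1269/2391 = 53.1% → the one-page checkout
The guest checkout wins each traffic group but the one-page checkout wins overall — the comparison reverses. The guest checkout's sessions skew toward direct, which has a lower base rate.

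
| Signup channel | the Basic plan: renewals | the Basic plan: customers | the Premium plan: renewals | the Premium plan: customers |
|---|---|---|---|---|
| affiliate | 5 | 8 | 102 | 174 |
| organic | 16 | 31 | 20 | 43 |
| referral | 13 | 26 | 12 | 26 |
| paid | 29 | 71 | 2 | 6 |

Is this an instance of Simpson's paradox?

Yes

Affiliate: the Basic plan 5/8 = 62.5%, the Premium plan 102/174 = 58.6% → the Basic plan
Organic: the Basic plan 16/31 = 51.6%, the Premium plan 20/43 = 46.5% → the Basic plan
Referral: the Basic plan 13/26 = 50.0%, the Premium plan 12/26 = 46.2% → the Basic plan
Paid: the Basic plan 29/71 = 40.8%, the Premium plan 2/6 = 33.3% → the Basic plan
Overall: the Basic plan 63/136 = 46.3%, the Premium plan 136/249 = 54.6% → the Premium plan
The Basic plan wins each signup group but the Premium plan wins overall — the comparison reverses. The Basic plan's customers skew toward paid, which has a lower base rate.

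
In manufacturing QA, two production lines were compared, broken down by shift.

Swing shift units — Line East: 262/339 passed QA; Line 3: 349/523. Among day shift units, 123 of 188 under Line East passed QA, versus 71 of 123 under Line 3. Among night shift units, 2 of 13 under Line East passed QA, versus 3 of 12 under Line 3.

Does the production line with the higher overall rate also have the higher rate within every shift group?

Swing shift: Line East 262/339 = 77.3%, Line 3 349/523 = 66.7% → Line East
Day shift: Line East 123/188 = 65.4%, Line 3 71/123 = 57.7% → Line East
Night shift: Line East 2/13 = 15.4%, Line 3 3/12 = 25.0% → Line 3
Overall: Line East 387/540 = 71.7%, Line 3 423/658 = 64.3% → Line East
Neither sweeps: Line East wins 2 of 3 groups, Line 3 wins 1. Line East wins overall but not every group — no Simpson reversal.

No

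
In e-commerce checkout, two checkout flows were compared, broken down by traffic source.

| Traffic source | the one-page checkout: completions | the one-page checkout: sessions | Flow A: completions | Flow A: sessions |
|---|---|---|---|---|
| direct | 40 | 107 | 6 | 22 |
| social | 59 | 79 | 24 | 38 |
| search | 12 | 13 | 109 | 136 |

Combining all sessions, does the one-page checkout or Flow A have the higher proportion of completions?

Direct: the one-page checkout 40/107 = 37.4%, Flow A 6/22 = 27.3% → the one-page checkout
Social: the one-page checkout 59/79 = 74.7%, Flow A 24/38 = 63.2% → the one-page checkout
Search: the one-page checkout 12/13 = 92.3%, Flow A 109/136 = 80.1% → the one-page checkout
Overall: the one-page checkout 111/199 = 55.8%, Flow A 139/196 = 70.9% → Flow A
(The one-page checkout wins every traffic group but Flow A wins overall — the one-page checkout's sessions skew toward the low-rate direct group.)

Flow A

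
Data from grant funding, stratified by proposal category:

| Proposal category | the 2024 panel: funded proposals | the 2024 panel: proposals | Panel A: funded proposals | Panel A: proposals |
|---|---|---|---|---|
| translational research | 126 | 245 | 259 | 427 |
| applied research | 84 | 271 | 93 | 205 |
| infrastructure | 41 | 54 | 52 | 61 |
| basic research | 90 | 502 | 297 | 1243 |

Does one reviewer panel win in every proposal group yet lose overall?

No

Translational research: the 2024 panel 126/245 = 51.4%, Panel A 259/427 = 60.7% → Panel A
Applied research: the 2024 panel 84/271 = 31.0%, Panel A 93/205 = 45.4% → Panel A
Infrastructure: the 2024 panel 41/54 = 75.9%, Panel A 52/61 = 85.2% → Panel A
Basic research: the 2024 panel 90/502 = 17.9%, Panel A 297/1243 = 23.9% → Panel A
Overall: the 2024 panel 341/1072 = 31.8%, Panel A 701/1936 = 36.2% → Panel A
Panel A wins overall and in every proposal group — no reversal.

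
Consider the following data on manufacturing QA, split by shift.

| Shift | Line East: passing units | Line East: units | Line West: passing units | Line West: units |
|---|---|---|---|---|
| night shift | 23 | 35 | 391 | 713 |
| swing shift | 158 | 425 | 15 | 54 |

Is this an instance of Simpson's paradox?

Night shift: Line East 23/35 = 65.7%, Line West 391/713 = 54.8% → Line East
Swing shift: Line East 158/425 = 37.2%, Line West 15/54 = 27.8% → Line East
Overall: Line East 181/460 = 39.3%, Line West 406/767 = 52.9% → Line West
Line East wins each shift group but Line West wins overall — the comparison reverses. Line East's units skew toward swing shift, which has a lower base rate.

Yes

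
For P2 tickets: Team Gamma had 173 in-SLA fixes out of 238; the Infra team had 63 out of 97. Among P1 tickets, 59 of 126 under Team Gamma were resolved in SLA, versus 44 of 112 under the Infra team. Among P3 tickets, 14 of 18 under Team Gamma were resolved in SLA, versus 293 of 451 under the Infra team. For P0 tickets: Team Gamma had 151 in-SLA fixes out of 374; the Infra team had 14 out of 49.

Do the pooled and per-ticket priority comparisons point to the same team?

No

P2: Team Gamma 173/238 = 72.7%, the Infra team 63/97 = 64.9% → Team Gamma
P1: Team Gamma 59/126 = 46.8%, the Infra team 44/112 = 39.3% → Team Gamma
P3: Team Gamma 14/18 = 77.8%, the Infra team 293/451 = 65.0% → Team Gamma
P0: Team Gamma 151/374 = 40.4%, the Infra team 14/49 = 28.6% → Team Gamma
Overall: Team Gamma 397/756 = 52.5%, the Infra team 414/709 = 58.4% → the Infra team
Team Gamma wins each ticket group but the Infra team wins overall — the comparison reverses. Team Gamma's tickets skew toward P0, which has a lower base rate.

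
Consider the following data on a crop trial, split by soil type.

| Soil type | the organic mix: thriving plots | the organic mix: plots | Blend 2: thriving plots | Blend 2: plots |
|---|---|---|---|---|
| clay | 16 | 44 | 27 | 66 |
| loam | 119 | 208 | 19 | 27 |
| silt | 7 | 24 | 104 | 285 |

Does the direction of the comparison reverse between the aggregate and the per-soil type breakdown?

Clay: the organic mix 16/44 = 36.4%, Blend 2 27/66 = 40.9% → Blend 2
Loam: the organic mix 119/208 = 57.2%, Blend 2 19/27 = 70.4% → Blend 2
Silt: the organic mix 7/24 = 29.2%, Blend 2 104/285 = 36.5% → Blend 2
Overall: the organic mix 142/276 = 51.4%, Blend 2 150/378 = 39.7% → the organic mix
Blend 2 wins each soil group but the organic mix wins overall — the comparison reverses. Blend 2's plots skew toward silt, which has a lower base rate.

Yes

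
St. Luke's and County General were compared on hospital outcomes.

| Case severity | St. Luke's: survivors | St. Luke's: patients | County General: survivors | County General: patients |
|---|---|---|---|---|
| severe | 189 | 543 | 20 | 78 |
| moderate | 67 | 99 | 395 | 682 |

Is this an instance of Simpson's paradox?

Severe: St. Luke's 189/543 = 34.8%, County General 20/78 = 25.6% → St. Luke's
Moderate: St. Luke's 67/99 = 67.7%, County General 395/682 = 57.9% → St. Luke's
Overall: St. Luke's 256/642 = 39.9%, County General 415/760 = 54.6% → County General
St. Luke's wins each case group but County General wins overall — the comparison reverses. St. Luke's's patients skew toward severe, which has a lower base rate.

Yes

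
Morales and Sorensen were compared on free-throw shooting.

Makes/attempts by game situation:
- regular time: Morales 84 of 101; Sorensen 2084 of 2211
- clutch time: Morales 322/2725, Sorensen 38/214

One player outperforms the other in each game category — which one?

Regular time: Morales 84/101 = 83.2%, Sorensen 2084/2211 = 94.3% → Sorensen
Clutch time: Morales 322/2725 = 11.8%, Sorensen 38/214 = 17.8% → Sorensen
Sorensen has the higher rate in both groups.

Sorensen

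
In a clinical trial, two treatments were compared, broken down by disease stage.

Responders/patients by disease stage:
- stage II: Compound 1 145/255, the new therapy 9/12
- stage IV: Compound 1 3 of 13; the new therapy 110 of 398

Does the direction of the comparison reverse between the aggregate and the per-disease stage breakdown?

Yes

Stage II: Compound 1 145/255 = 56.9%, the new therapy 9/12 = 75.0% → the new therapy
Stage IV: Compound 1 3/13 = 23.1%, the new therapy 110/398 = 27.6% → the new therapy
Overall: Compound 1 148/268 = 55.2%, the new therapy 119/410 = 29.0% → Compound 1
The new therapy wins each disease group but Compound 1 wins overall — the comparison reverses. The new therapy's patients skew toward stage IV, which has a lower base rate.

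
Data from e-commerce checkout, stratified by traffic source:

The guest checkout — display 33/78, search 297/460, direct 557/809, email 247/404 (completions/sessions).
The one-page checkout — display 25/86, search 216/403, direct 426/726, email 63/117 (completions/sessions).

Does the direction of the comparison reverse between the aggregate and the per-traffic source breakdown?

Display: the guest checkout 33/78 = 42.3%, the one-page checkout 25/86 = 29.1% → the guest checkout
Search: the guest checkout 297/460 = 64.6%, the one-page checkout 216/403 = 53.6% → the guest checkout
Direct: the guest checkout 557/809 = 68.9%, the one-page checkout 426/726 = 58.7% → the guest checkout
Email: the guest checkout 247/404 = 61.1%, the one-page checkout 63/117 = 53.8% → the guest checkout
Overall: the guest checkout 1134/1751 = 64.8%, the one-page checkout 730/1332 = 54.8% → the guest checkout
The guest checkout wins overall and in every traffic group — no reversal.

No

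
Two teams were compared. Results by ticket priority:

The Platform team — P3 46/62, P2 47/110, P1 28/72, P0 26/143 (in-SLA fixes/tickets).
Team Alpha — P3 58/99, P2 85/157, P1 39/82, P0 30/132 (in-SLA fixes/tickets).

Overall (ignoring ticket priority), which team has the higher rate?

Team Alpha

P3: the Platform team 46/62 = 74.2%, Team Alpha 58/99 = 58.6% → the Platform team
P2: the Platform team 47/110 = 42.7%, Team Alpha 85/157 = 54.1% → Team Alpha
P1: the Platform team 28/72 = 38.9%, Team Alpha 39/82 = 47.6% → Team Alpha
P0: the Platform team 26/143 = 18.2%, Team Alpha 30/132 = 22.7% → Team Alpha
Overall: the Platform team 147/387 = 38.0%, Team Alpha 212/470 = 45.1% → Team Alpha
(Neither sweeps every ticket group, but Team Alpha has the higher pooled rate.)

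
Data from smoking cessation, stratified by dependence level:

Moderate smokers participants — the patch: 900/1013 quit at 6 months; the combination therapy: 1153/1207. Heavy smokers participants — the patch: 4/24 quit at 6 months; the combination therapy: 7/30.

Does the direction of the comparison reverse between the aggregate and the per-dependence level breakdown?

Moderate smokers: the patch 900/1013 = 88.8%, the combination therapy 1153/1207 = 95.5% → the combination therapy
Heavy smokers: the patch 4/24 = 16.7%, the combination therapy 7/30 = 23.3% → the combination therapy
Overall: the patch 904/1037 = 87.2%, the combination therapy 1160/1237 = 93.8% → the combination therapy
The combination therapy wins overall and in every dependence group — no reversal.

No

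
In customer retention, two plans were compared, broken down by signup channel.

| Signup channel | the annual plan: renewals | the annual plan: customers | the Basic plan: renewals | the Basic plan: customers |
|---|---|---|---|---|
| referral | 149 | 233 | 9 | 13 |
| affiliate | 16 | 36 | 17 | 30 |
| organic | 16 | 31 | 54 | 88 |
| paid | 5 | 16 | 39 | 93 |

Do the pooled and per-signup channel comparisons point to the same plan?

No

Referral: the annual plan 149/233 = 63.9%, the Basic plan 9/13 = 69.2% → the Basic plan
Affiliate: the annual plan 16/36 = 44.4%, the Basic plan 17/30 = 56.7% → the Basic plan
Organic: the annual plan 16/31 = 51.6%, the Basic plan 54/88 = 61.4% → the Basic plan
Paid: the annual plan 5/16 = 31.2%, the Basic plan 39/93 = 41.9% → the Basic plan
Overall: the annual plan 186/316 = 58.9%, the Basic plan 119/224 = 53.1% → the annual plan
The Basic plan wins each signup group but the annual plan wins overall — the comparison reverses. The Basic plan's customers skew toward paid, which has a lower base rate.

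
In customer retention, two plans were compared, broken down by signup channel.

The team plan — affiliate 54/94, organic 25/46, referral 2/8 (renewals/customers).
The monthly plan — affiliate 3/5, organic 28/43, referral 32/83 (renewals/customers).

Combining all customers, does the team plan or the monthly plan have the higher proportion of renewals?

Affiliate: the team plan 54/94 = 57.4%, the monthly plan 3/5 = 60.0% → the monthly plan
Organic: the team plan 25/46 = 54.3%, the monthly plan 28/43 = 65.1% → the monthly plan
Referral: the team plan 2/8 = 25.0%, the monthly plan 32/83 = 38.6% → the monthly plan
Overall: the team plan 81/148 = 54.7%, the monthly plan 63/131 = 48.1% → the team plan
(The monthly plan wins every signup group but the team plan wins overall — the monthly plan's customers skew toward the low-rate referral group.)

the team plan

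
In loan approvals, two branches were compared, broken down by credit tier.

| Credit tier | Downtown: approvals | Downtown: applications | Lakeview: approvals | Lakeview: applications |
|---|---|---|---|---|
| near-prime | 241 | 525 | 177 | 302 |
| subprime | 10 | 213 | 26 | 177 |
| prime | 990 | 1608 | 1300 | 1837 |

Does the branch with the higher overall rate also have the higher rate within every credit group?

Yes

Near-prime: Downtown 241/525 = 45.9%, Lakeview 177/302 = 58.6% → Lakeview
Subprime: Downtown 10/213 = 4.7%, Lakeview 26/177 = 14.7% → Lakeview
Prime: Downtown 990/1608 = 61.6%, Lakeview 1300/1837 = 70.8% → Lakeview
Overall: Downtown 1241/2346 = 52.9%, Lakeview 1503/2316 = 64.9% → Lakeview
Lakeview wins overall and in every credit group — no reversal.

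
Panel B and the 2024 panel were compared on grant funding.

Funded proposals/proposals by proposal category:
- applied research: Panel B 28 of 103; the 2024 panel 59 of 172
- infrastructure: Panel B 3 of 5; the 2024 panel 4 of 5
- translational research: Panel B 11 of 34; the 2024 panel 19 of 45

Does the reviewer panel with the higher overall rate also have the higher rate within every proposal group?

Applied research: Panel B 28/103 = 27.2%, the 2024 panel 59/172 = 34.3% → the 2024 panel
Infrastructure: Panel B 3/5 = 60.0%, the 2024 panel 4/5 = 80.0% → the 2024 panel
Translational research: Panel B 11/34 = 32.4%, the 2024 panel 19/45 = 42.2% → the 2024 panel
Overall: Panel B 42/142 = 29.6%, the 2024 panel 82/222 = 36.9% → the 2024 panel
The 2024 panel wins overall and in every proposal group — no reversal.

Yes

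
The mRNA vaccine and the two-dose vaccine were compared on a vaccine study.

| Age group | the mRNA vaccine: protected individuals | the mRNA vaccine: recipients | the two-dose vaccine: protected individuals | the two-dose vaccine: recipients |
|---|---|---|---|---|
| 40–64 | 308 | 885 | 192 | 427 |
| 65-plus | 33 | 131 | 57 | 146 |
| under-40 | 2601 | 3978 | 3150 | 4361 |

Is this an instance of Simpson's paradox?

No

40–64: the mRNA vaccine 308/885 = 34.8%, the two-dose vaccine 192/427 = 45.0% → the two-dose vaccine
65-plus: the mRNA vaccine 33/131 = 25.2%, the two-dose vaccine 57/146 = 39.0% → the two-dose vaccine
Under-40: the mRNA vaccine 2601/3978 = 65.4%, the two-dose vaccine 3150/4361 = 72.2% → the two-dose vaccine
Overall: the mRNA vaccine 2942/4994 = 58.9%, the two-dose vaccine 3399/4934 = 68.9% → the two-dose vaccine
The two-dose vaccine wins overall and in every age group — no reversal.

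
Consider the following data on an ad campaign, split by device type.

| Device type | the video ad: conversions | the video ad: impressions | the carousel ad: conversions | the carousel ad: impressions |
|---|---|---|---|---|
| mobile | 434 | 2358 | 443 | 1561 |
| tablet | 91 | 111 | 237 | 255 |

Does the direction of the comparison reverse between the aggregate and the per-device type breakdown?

Mobile: the video ad 434/2358 = 18.4%, the carousel ad 443/1561 = 28.4% → the carousel ad
Tablet: the video ad 91/111 = 82.0%, the carousel ad 237/255 = 92.9% → the carousel ad
Overall: the video ad 525/2469 = 21.3%, the carousel ad 680/1816 = 37.4% → the carousel ad
The carousel ad wins overall and in every device group — no reversal.

No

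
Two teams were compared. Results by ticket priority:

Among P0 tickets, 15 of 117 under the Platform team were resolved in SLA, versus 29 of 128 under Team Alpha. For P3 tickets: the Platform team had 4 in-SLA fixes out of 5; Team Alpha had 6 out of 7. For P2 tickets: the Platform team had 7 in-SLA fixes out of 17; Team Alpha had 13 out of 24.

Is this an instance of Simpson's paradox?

P0: the Platform team 15/117 = 12.8%, Team Alpha 29/128 = 22.7% → Team Alpha
P3: the Platform team 4/5 = 80.0%, Team Alpha 6/7 = 85.7% → Team Alpha
P2: the Platform team 7/17 = 41.2%, Team Alpha 13/24 = 54.2% → Team Alpha
Overall: the Platform team 26/139 = 18.7%, Team Alpha 48/159 = 30.2% → Team Alpha
Team Alpha wins overall and in every ticket group — no reversal.

No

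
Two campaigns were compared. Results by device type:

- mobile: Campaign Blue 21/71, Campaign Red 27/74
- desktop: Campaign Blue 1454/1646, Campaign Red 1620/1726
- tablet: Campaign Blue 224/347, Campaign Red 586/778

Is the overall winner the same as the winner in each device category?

Mobile: Campaign Blue 21/71 = 29.6%, Campaign Red 27/74 = 36.5% → Campaign Red
Desktop: Campaign Blue 1454/1646 = 88.3%, Campaign Red 1620/1726 = 93.9% → Campaign Red
Tablet: Campaign Blue 224/347 = 64.6%, Campaign Red 586/778 = 75.3% → Campaign Red
Overall: Campaign Blue 1699/2064 = 82.3%, Campaign Red 2233/2578 = 86.6% → Campaign Red
Campaign Red wins overall and in every device group — no reversal.

Yes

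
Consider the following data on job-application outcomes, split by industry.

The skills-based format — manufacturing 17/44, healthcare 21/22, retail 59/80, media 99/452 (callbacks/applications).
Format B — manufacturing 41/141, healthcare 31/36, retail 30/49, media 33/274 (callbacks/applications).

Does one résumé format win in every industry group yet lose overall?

No

Manufacturing: the skills-based format 17/44 = 38.6%, Format B 41/141 = 29.1% → the skills-based format
Healthcare: the skills-based format 21/22 = 95.5%, Format B 31/36 = 86.1% → the skills-based format
Retail: the skills-based format 59/80 = 73.8%, Format B 30/49 = 61.2% → the skills-based format
Media: the skills-based format 99/452 = 21.9%, Format B 33/274 = 12.0% → the skills-based format
Overall: the skills-based format 196/598 = 32.8%, Format B 135/500 = 27.0% → the skills-based format
The skills-based format wins overall and in every industry group — no reversal.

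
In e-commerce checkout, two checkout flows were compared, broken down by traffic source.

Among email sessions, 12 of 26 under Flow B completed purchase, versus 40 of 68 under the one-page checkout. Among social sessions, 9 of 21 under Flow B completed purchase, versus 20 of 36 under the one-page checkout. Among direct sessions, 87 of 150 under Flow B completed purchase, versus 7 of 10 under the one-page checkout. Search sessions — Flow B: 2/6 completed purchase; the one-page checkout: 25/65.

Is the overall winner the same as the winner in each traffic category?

Email: Flow B 12/26 = 46.2%, the one-page checkout 40/68 = 58.8% → the one-page checkout
Social: Flow B 9/21 = 42.9%, the one-page checkout 20/36 = 55.6% → the one-page checkout
Direct: Flow B 87/150 = 58.0%, the one-page checkout 7/10 = 70.0% → the one-page checkout
Search: Flow B 2/6 = 33.3%, the one-page checkout 25/65 = 38.5% → the one-page checkout
Overall: Flow B 110/203 = 54.2%, the one-page checkout 92/179 = 51.4% → Flow B
The one-page checkout wins each traffic group but Flow B wins overall — the comparison reverses. The one-page checkout's sessions skew toward search, which has a lower base rate.

No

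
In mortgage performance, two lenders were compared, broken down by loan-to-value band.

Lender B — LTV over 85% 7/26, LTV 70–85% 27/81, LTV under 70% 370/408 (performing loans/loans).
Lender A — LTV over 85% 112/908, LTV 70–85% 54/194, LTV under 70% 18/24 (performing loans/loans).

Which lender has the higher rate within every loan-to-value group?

Lender B

LTV over 85%: Lender B 7/26 = 26.9%, Lender A 112/908 = 12.3% → Lender B
LTV 70–85%: Lender B 27/81 = 33.3%, Lender A 54/194 = 27.8% → Lender B
LTV under 70%: Lender B 370/408 = 90.7%, Lender A 18/24 = 75.0% → Lender B
Lender B has the higher rate in all 3 groups.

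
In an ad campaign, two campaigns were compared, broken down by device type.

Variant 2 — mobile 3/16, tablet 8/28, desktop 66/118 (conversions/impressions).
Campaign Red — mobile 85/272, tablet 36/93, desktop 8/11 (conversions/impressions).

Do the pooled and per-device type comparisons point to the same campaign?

No

Mobile: Variant 2 3/16 = 18.8%, Campaign Red 85/272 = 31.2% → Campaign Red
Tablet: Variant 2 8/28 = 28.6%, Campaign Red 36/93 = 38.7% → Campaign Red
Desktop: Variant 2 66/118 = 55.9%, Campaign Red 8/11 = 72.7% → Campaign Red
Overall: Variant 2 77/162 = 47.5%, Campaign Red 129/376 = 34.3% → Variant 2
Campaign Red wins each device group but Variant 2 wins overall — the comparison reverses. Campaign Red's impressions skew toward mobile, which has a lower base rate.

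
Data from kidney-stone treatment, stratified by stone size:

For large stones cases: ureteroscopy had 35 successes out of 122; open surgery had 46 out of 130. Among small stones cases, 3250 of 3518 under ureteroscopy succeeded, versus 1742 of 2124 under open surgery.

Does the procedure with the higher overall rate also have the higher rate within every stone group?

Large stones: ureteroscopy 35/122 = 28.7%, open surgery 46/130 = 35.4% → open surgery
Small stones: ureteroscopy 3250/3518 = 92.4%, open surgery 1742/2124 = 82.0% → ureteroscopy
Overall: ureteroscopy 3285/3640 = 90.2%, open surgery 1788/2254 = 79.3% → ureteroscopy
Neither sweeps: ureteroscopy wins 1 of 2 groups, open surgery wins 1. Ureteroscopy wins overall but not every group — no Simpson reversal.

No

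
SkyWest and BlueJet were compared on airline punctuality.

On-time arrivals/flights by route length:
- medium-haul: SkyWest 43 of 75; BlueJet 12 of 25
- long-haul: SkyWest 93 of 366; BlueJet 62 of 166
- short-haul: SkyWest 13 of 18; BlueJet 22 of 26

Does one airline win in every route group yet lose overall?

Medium-haul: SkyWest 43/75 = 57.3%, BlueJet 12/25 = 48.0% → SkyWest
Long-haul: SkyWest 93/366 = 25.4%, BlueJet 62/166 = 37.3% → BlueJet
Short-haul: SkyWest 13/18 = 72.2%, BlueJet 22/26 = 84.6% → BlueJet
Overall: SkyWest 149/459 = 32.5%, BlueJet 96/217 = 44.2% → BlueJet
Neither sweeps: SkyWest wins 1 of 3 groups, BlueJet wins 2. BlueJet wins overall but not every group — no Simpson reversal.

No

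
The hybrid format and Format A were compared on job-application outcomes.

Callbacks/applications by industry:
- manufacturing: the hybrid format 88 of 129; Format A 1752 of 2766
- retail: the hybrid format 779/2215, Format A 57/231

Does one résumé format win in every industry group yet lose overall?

Yes

Manufacturing: the hybrid format 88/129 = 68.2%, Format A 1752/2766 = 63.3% → the hybrid format
Retail: the hybrid format 779/2215 = 35.2%, Format A 57/231 = 24.7% → the hybrid format
Overall: the hybrid format 867/2344 = 37.0%, Format A 1809/2997 = 60.4% → Format A
The hybrid format wins each industry group but Format A wins overall — the comparison reverses. The hybrid format's applications skew toward retail, which has a lower base rate.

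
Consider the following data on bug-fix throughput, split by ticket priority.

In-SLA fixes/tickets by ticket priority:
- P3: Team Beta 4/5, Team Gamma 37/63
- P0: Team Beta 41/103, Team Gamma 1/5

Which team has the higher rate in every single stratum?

P3: Team Beta 4/5 = 80.0%, Team Gamma 37/63 = 58.7% → Team Beta
P0: Team Beta 41/103 = 39.8%, Team Gamma 1/5 = 20.0% → Team Beta
Team Beta has the higher rate in both groups.

Team Beta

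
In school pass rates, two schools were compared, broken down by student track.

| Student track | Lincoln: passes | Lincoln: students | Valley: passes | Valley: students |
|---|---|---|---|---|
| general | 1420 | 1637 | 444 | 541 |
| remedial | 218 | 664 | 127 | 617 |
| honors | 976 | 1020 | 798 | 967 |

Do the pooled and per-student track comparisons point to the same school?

Yes

General: Lincoln 1420/1637 = 86.7%, Valley 444/541 = 82.1% → Lincoln
Remedial: Lincoln 218/664 = 32.8%, Valley 127/617 = 20.6% → Lincoln
Honors: Lincoln 976/1020 = 95.7%, Valley 798/967 = 82.5% → Lincoln
Overall: Lincoln 2614/3321 = 78.7%, Valley 1369/2125 = 64.4% → Lincoln
Lincoln wins overall and in every student group — no reversal.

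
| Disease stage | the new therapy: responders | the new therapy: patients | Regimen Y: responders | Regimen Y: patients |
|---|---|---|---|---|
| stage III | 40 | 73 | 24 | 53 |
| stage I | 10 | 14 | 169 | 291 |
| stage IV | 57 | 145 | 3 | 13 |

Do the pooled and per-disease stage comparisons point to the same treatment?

No

Stage III: the new therapy 40/73 = 54.8%, Regimen Y 24/53 = 45.3% → the new therapy
Stage I: the new therapy 10/14 = 71.4%, Regimen Y 169/291 = 58.1% → the new therapy
Stage IV: the new therapy 57/145 = 39.3%, Regimen Y 3/13 = 23.1% → the new therapy
Overall: the new therapy 107/232 = 46.1%, Regimen Y 196/357 = 54.9% → Regimen Y
The new therapy wins each disease group but Regimen Y wins overall — the comparison reverses. The new therapy's patients skew toward stage IV, which has a lower base rate.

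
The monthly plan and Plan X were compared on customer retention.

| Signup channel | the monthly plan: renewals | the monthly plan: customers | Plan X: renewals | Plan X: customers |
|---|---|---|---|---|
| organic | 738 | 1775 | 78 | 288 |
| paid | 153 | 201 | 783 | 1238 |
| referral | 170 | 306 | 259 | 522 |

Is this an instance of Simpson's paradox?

Organic: the monthly plan 738/1775 = 41.6%, Plan X 78/288 = 27.1% → the monthly plan
Paid: the monthly plan 153/201 = 76.1%, Plan X 783/1238 = 63.2% → the monthly plan
Referral: the monthly plan 170/306 = 55.6%, Plan X 259/522 = 49.6% → the monthly plan
Overall: the monthly plan 1061/2282 = 46.5%, Plan X 1120/2048 = 54.7% → Plan X
The monthly plan wins each signup group but Plan X wins overall — the comparison reverses. The monthly plan's customers skew toward organic, which has a lower base rate.

Yes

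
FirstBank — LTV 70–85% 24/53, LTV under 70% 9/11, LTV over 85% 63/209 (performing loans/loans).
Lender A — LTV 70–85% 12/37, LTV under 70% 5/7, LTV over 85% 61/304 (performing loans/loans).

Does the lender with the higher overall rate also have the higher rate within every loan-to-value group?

LTV 70–85%: FirstBank 24/53 = 45.3%, Lender A 12/37 = 32.4% → FirstBank
LTV under 70%: FirstBank 9/11 = 81.8%, Lender A 5/7 = 71.4% → FirstBank
LTV over 85%: FirstBank 63/209 = 30.1%, Lender A 61/304 = 20.1% → FirstBank
Overall: FirstBank 96/273 = 35.2%, Lender A 78/348 = 22.4% → FirstBank
FirstBank wins overall and in every loan-to-value group — no reversal.

Yes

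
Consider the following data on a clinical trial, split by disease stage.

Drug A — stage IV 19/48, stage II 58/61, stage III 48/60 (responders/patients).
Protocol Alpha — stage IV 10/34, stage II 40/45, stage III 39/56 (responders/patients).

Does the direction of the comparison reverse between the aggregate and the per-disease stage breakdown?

Stage IV: Drug A 19/48 = 39.6%, Protocol Alpha 10/34 = 29.4% → Drug A
Stage II: Drug A 58/61 = 95.1%, Protocol Alpha 40/45 = 88.9% → Drug A
Stage III: Drug A 48/60 = 80.0%, Protocol Alpha 39/56 = 69.6% → Drug A
Overall: Drug A 125/169 = 74.0%, Protocol Alpha 89/135 = 65.9% → Drug A
Drug A wins overall and in every disease group — no reversal.

No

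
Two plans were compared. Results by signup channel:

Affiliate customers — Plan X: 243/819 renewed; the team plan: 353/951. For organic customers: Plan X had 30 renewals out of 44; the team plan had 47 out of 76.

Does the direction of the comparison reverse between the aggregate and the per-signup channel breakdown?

Affiliate: Plan X 243/819 = 29.7%, the team plan 353/951 = 37.1% → the team plan
Organic: Plan X 30/44 = 68.2%, the team plan 47/76 = 61.8% → Plan X
Overall: Plan X 273/863 = 31.6%, the team plan 400/1027 = 38.9% → the team plan
Neither sweeps: Plan X wins 1 of 2 groups, the team plan wins 1. The team plan wins overall but not every group — no Simpson reversal.

No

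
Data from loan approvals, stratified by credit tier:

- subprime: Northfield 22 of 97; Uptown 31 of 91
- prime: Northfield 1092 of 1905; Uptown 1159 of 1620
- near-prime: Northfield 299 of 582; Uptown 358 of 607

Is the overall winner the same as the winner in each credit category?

Yes

Subprime: Northfield 22/97 = 22.7%, Uptown 31/91 = 34.1% → Uptown
Prime: Northfield 1092/1905 = 57.3%, Uptown 1159/1620 = 71.5% → Uptown
Near-prime: Northfield 299/582 = 51.4%, Uptown 358/607 = 59.0% → Uptown
Overall: Northfield 1413/2584 = 54.7%, Uptown 1548/2318 = 66.8% → Uptown
Uptown wins overall and in every credit group — no reversal.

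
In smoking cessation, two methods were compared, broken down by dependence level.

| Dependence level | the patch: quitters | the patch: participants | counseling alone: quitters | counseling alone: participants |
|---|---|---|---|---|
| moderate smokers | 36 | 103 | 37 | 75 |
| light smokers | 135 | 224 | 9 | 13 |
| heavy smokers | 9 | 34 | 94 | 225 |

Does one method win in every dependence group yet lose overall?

Yes

Moderate smokers: the patch 36/103 = 35.0%, counseling alone 37/75 = 49.3% → counseling alone
Light smokers: the patch 135/224 = 60.3%, counseling alone 9/13 = 69.2% → counseling alone
Heavy smokers: the patch 9/34 = 26.5%, counseling alone 94/225 = 41.8% → counseling alone
Overall: the patch 180/361 = 49.9%, counseling alone 140/313 = 44.7% → the patch
Counseling alone wins each dependence group but the patch wins overall — the comparison reverses. Counseling alone's participants skew toward heavy smokers, which has a lower base rate.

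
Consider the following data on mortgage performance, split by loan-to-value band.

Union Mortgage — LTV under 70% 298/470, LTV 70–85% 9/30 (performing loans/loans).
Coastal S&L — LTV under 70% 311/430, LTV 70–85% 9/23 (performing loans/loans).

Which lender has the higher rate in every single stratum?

LTV under 70%: Union Mortgage 298/470 = 63.4%, Coastal S&L 311/430 = 72.3% → Coastal S&L
LTV 70–85%: Union Mortgage 9/30 = 30.0%, Coastal S&L 9/23 = 39.1% → Coastal S&L
Coastal S&L has the higher rate in both groups.

Coastal S&L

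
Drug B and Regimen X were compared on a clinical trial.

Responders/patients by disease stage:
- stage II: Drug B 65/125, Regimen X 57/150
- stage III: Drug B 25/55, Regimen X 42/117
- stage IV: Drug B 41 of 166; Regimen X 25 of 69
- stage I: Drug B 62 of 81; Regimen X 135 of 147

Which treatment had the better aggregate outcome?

Regimen X

Stage II: Drug B 65/125 = 52.0%, Regimen X 57/150 = 38.0% → Drug B
Stage III: Drug B 25/55 = 45.5%, Regimen X 42/117 = 35.9% → Drug B
Stage IV: Drug B 41/166 = 24.7%, Regimen X 25/69 = 36.2% → Regimen X
Stage I: Drug B 62/81 = 76.5%, Regimen X 135/147 = 91.8% → Regimen X
Overall: Drug B 193/427 = 45.2%, Regimen X 259/483 = 53.6% → Regimen X
(Neither sweeps every disease group, but Regimen X has the higher pooled rate.)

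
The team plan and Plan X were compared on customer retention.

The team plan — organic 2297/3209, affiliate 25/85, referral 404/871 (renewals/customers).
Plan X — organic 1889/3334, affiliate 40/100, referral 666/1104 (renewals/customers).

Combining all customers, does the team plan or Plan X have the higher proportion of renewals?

the team plan

Organic: the team plan 2297/3209 = 71.6%, Plan X 1889/3334 = 56.7% → the team plan
Affiliate: the team plan 25/85 = 29.4%, Plan X 40/100 = 40.0% → Plan X
Referral: the team plan 404/871 = 46.4%, Plan X 666/1104 = 60.3% → Plan X
Overall: the team plan 2726/4165 = 65.5%, Plan X 2595/4538 = 57.2% → the team plan
(Neither sweeps every signup group, but the team plan has the higher pooled rate.)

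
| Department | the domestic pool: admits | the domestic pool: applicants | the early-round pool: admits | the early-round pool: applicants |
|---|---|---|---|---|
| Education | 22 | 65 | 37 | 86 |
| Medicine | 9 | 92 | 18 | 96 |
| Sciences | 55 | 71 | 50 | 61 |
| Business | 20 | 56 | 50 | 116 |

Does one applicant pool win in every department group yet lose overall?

No

Education: the domestic pool 22/65 = 33.8%, the early-round pool 37/86 = 43.0% → the early-round pool
Medicine: the domestic pool 9/92 = 9.8%, the early-round pool 18/96 = 18.8% → the early-round pool
Sciences: the domestic pool 55/71 = 77.5%, the early-round pool 50/61 = 82.0% → the early-round pool
Business: the domestic pool 20/56 = 35.7%, the early-round pool 50/116 = 43.1% → the early-round pool
Overall: the domestic pool 106/284 = 37.3%, the early-round pool 155/359 = 43.2% → the early-round pool
The early-round pool wins overall and in every department group — no reversal.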